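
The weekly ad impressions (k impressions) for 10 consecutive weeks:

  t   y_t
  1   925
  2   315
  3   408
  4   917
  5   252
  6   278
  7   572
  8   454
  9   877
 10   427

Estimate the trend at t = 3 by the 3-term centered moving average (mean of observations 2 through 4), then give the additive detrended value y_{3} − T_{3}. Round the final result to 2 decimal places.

-138.67

Trend T_3 = (315 + 408 + 917) / 3 = 1640/3 = 546.6667
Detrended value: 408 − 546.6667 = -138.67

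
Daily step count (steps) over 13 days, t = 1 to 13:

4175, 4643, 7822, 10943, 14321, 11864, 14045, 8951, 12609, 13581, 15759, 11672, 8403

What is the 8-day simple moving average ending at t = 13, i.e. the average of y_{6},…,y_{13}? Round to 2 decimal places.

12110.50

Sum of periods 6–13: 11864 + 14045 + 8951 + 12609 + 13581 + 15759 + 11672 + 8403 = 96884
Divide by 8: 96884 / 8 = 12110.50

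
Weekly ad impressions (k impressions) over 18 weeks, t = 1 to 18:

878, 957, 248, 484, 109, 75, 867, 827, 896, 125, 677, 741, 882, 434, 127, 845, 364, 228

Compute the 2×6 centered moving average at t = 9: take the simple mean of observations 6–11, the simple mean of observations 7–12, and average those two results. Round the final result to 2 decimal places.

633.33

Sum over 6–11: 75 + 867 + 827 + 896 + 125 + 677 = 3467
Sum over 7–12: 867 + 827 + 896 + 125 + 677 + 741 = 4133
CMA at t=9 = (3467 + 4133) / (2·6) = 7600 / 12 = 633.33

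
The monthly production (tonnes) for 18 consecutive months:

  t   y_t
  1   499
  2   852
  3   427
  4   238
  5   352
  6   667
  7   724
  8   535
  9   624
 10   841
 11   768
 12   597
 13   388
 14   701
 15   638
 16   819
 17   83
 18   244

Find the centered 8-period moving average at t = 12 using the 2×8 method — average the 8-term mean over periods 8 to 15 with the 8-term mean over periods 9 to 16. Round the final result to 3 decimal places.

Sum over 8–15: 535 + 624 + 841 + 768 + 597 + 388 + 701 + 638 = 5092
Sum over 9–16: 624 + 841 + 768 + 597 + 388 + 701 + 638 + 819 = 5376
CMA at t=12 = (5092 + 5376) / (2·8) = 10468 / 16 = 654.250

654.250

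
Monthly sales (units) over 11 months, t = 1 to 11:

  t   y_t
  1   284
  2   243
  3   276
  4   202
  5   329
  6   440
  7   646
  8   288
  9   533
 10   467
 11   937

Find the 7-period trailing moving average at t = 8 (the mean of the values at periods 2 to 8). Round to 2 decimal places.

Sum of periods 2–8: 243 + 276 + 202 + 329 + 440 + 646 + 288 = 2424
Divide by 7: 2424 / 7 = 346.29

346.29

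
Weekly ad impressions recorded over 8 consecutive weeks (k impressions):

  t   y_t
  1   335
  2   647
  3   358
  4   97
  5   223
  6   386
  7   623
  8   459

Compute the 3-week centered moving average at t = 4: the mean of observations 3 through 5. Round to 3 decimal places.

Sum of periods 3–5: 358 + 97 + 223 = 678
Divide by 3: 678 / 3 = 226.000

226.000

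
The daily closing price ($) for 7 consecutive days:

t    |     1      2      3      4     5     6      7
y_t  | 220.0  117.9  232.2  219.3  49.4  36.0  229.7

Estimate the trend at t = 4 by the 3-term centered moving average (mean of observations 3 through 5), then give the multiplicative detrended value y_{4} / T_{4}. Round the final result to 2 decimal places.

1.31

Trend T_4 = (232.2 + 219.3 + 49.4) / 3 = 500.9/3 = 166.9667
Ratio to trend: 219.3 / 166.9667 = 1.31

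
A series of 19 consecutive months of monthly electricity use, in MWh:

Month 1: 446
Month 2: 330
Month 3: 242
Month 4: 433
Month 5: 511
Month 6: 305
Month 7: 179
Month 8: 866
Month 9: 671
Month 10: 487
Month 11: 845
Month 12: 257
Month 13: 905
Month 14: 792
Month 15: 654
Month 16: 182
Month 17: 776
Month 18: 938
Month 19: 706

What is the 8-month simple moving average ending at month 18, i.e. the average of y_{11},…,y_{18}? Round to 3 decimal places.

Sum of periods 11–18: 845 + 257 + 905 + 792 + 654 + 182 + 776 + 938 = 5349
Divide by 8: 5349 / 8 = 668.625

668.625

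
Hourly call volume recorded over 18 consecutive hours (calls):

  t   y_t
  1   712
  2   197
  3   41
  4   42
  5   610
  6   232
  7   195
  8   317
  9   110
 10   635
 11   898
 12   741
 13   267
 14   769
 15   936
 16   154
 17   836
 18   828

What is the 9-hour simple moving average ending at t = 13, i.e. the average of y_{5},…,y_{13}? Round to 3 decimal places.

445.000

Sum of periods 5–13: 610 + 232 + 195 + 317 + 110 + 635 + 898 + 741 + 267 = 4005
Divide by 9: 4005 / 9 = 445.000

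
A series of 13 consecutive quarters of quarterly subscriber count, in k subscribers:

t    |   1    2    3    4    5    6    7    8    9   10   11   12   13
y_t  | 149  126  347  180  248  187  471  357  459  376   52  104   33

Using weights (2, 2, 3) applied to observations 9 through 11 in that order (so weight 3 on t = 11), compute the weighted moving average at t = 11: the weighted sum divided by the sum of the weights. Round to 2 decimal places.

Weighted sum: 2·459 + 2·376 + 3·52 = 918 + 752 + 156 = 1826
Weight total: 2 + 2 + 3 = 7
WMA = 1826 / 7 = 260.86

260.86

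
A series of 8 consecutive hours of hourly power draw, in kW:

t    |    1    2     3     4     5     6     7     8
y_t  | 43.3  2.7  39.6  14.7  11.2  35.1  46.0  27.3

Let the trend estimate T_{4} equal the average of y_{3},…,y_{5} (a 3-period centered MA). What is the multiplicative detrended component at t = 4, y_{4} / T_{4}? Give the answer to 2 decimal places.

Trend T_4 = (39.6 + 14.7 + 11.2) / 3 = 65.5/3 = 21.8333
Ratio to trend: 14.7 / 21.8333 = 0.67

0.67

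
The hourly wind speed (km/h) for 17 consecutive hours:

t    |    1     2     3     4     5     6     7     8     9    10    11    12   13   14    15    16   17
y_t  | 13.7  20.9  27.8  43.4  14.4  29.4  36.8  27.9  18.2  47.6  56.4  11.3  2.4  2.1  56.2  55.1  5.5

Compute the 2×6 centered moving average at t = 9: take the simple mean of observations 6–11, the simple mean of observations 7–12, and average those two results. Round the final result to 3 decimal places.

Sum over 6–11: 29.4 + 36.8 + 27.9 + 18.2 + 47.6 + 56.4 = 216.3
Sum over 7–12: 36.8 + 27.9 + 18.2 + 47.6 + 56.4 + 11.3 = 198.2
CMA at t=9 = (216.3 + 198.2) / (2·6) = 414.5 / 12 = 34.542

34.542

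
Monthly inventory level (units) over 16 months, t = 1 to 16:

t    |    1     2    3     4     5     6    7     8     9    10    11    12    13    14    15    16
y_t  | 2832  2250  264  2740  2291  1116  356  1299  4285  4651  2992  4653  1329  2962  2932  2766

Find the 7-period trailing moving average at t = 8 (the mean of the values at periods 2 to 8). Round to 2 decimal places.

Sum of periods 2–8: 2250 + 264 + 2740 + 2291 + 1116 + 356 + 1299 = 10316
Divide by 7: 10316 / 7 = 1473.71

1473.71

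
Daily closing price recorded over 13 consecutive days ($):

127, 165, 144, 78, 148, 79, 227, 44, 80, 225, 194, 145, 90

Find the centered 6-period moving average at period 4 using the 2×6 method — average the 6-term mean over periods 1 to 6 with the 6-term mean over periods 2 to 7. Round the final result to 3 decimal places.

131.833

Sum over 1–6: 127 + 165 + 144 + 78 + 148 + 79 = 741
Sum over 2–7: 165 + 144 + 78 + 148 + 79 + 227 = 841
CMA at t=4 = (741 + 841) / (2·6) = 1582 / 12 = 131.833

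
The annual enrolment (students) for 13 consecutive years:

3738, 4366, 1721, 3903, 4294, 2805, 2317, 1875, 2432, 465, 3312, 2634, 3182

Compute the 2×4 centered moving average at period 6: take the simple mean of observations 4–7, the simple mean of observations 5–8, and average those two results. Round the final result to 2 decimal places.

3076.25

Sum over 4–7: 3903 + 4294 + 2805 + 2317 = 13319
Sum over 5–8: 4294 + 2805 + 2317 + 1875 = 11291
CMA at t=6 = (13319 + 11291) / (2·4) = 24610 / 8 = 3076.25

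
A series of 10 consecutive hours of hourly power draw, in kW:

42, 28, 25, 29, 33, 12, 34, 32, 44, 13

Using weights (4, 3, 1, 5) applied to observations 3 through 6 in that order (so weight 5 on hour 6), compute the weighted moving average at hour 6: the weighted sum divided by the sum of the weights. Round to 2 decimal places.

21.54

Weighted sum: 4·25 + 3·29 + 1·33 + 5·12 = 100 + 87 + 33 + 60 = 280
Weight total: 4 + 3 + 1 + 5 = 13
WMA = 280 / 13 = 21.54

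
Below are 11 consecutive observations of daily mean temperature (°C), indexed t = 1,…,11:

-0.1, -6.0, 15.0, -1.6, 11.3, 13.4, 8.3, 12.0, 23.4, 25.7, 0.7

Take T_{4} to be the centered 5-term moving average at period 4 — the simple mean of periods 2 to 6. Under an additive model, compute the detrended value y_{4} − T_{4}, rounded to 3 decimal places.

Trend T_4 = ((-6.0) + 15.0 + (-1.6) + 11.3 + 13.4) / 5 = 32.1/5 = 6.42000
Detrended value: -1.6 − 6.42000 = -8.020

-8.020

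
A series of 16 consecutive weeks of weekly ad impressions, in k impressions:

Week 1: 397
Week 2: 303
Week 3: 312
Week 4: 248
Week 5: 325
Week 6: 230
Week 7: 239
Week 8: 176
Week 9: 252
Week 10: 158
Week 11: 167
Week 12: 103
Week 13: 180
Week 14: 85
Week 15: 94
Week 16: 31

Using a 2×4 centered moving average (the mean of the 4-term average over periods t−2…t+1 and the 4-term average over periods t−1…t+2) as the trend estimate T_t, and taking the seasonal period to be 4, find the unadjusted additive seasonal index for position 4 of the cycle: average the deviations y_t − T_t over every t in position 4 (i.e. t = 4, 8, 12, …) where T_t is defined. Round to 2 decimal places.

Season position 4 occurs at t = 4, 8, 12 (where T_t is defined).
t=4: T_4 = 287.8750; y_4 − T_4 = 248 − 287.8750 = -39.8750
t=8: T_8 = 215.2500; y_8 − T_8 = 176 − 215.2500 = -39.2500
t=12: T_12 = 142.8750; y_12 − T_12 = 103 − 142.8750 = -39.8750
Mean deviation: (-39.8750 + -39.2500 + -39.8750) / 3 = -39.67

-39.67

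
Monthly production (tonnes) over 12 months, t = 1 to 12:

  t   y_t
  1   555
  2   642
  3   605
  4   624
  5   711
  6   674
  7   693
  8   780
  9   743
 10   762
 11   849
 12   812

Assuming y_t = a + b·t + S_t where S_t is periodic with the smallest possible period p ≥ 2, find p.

3

First differences y_{t+1} − y_t: 87, -37, 19, 87, -37, 19, 87, -37, …
The difference pattern repeats every 3 terms and not for any smaller step, so p = 3.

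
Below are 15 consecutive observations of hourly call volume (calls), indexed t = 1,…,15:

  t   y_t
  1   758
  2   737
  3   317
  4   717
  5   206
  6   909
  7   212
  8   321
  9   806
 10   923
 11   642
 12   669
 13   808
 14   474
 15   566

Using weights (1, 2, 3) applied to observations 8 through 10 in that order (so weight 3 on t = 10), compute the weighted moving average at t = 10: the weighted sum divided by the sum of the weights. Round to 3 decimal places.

783.667

Weighted sum: 1·321 + 2·806 + 3·923 = 321 + 1612 + 2769 = 4702
Weight total: 1 + 2 + 3 = 6
WMA = 4702 / 6 = 783.667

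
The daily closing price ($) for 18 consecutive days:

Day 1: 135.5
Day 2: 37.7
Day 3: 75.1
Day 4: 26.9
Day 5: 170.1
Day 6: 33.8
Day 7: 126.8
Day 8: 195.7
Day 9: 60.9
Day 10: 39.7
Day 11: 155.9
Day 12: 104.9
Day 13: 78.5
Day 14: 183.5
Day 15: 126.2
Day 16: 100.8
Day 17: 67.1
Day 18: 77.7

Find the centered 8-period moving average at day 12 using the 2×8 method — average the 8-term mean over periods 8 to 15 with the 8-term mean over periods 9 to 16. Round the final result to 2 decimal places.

112.23

Sum over 8–15: 195.7 + 60.9 + 39.7 + 155.9 + 104.9 + 78.5 + 183.5 + 126.2 = 945.3
Sum over 9–16: 60.9 + 39.7 + 155.9 + 104.9 + 78.5 + 183.5 + 126.2 + 100.8 = 850.4
CMA at t=12 = (945.3 + 850.4) / (2·8) = 1795.7 / 16 = 112.23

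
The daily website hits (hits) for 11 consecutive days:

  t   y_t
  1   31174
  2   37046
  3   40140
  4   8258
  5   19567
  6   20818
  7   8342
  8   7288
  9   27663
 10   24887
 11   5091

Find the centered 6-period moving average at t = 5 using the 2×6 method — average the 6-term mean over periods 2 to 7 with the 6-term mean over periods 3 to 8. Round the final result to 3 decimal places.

19882.000

Sum over 2–7: 37046 + 40140 + 8258 + 19567 + 20818 + 8342 = 134171
Sum over 3–8: 40140 + 8258 + 19567 + 20818 + 8342 + 7288 = 104413
CMA at t=5 = (134171 + 104413) / (2·6) = 238584 / 12 = 19882.000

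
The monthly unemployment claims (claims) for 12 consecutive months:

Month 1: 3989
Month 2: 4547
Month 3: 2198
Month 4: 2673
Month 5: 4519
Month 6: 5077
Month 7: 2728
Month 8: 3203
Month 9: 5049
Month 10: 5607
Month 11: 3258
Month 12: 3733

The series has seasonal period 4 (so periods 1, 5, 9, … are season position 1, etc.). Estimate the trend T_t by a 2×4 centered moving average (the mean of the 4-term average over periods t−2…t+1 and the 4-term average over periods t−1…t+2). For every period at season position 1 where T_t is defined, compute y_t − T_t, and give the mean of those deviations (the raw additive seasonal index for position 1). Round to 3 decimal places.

Season position 1 occurs at t = 5, 9 (where T_t is defined).
t=5: T_5 = 3683.00000; y_5 − T_5 = 4519 − 3683.00000 = 836.00000
t=9: T_9 = 4213.00000; y_9 − T_9 = 5049 − 4213.00000 = 836.00000
Mean deviation: (836.00000 + 836.00000) / 2 = 836.000

836.000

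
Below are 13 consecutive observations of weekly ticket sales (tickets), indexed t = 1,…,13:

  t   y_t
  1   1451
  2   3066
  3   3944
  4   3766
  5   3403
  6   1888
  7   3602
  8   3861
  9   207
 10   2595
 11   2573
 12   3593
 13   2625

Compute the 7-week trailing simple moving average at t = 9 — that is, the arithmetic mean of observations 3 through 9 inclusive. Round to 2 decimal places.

Sum of periods 3–9: 3944 + 3766 + 3403 + 1888 + 3602 + 3861 + 207 = 20671
Divide by 7: 20671 / 7 = 2953.00

2953.00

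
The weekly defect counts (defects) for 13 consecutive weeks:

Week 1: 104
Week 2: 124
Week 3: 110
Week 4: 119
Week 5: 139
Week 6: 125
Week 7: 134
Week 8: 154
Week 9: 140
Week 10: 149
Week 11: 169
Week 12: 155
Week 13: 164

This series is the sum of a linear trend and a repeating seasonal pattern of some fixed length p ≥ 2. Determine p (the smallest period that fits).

First differences y_{t+1} − y_t: 20, -14, 9, 20, -14, 9, 20, -14, …
The difference pattern repeats every 3 terms and not for any smaller step, so p = 3.

3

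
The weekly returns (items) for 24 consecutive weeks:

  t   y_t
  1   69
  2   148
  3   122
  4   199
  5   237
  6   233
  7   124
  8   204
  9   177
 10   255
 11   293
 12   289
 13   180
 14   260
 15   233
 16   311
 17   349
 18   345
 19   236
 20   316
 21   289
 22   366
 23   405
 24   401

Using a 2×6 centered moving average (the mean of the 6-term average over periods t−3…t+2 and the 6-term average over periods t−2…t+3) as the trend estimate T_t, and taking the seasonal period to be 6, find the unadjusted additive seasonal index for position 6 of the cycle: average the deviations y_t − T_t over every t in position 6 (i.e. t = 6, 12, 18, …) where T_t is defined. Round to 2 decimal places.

Season position 6 occurs at t = 6, 12, 18 (where T_t is defined).
t=6: T_6 = 191.0833; y_6 − T_6 = 233 − 191.0833 = 41.9167
t=12: T_12 = 247.0000; y_12 − T_12 = 289 − 247.0000 = 42.0000
t=18: T_18 = 303.0000; y_18 − T_18 = 345 − 303.0000 = 42.0000
Mean deviation: (41.9167 + 42.0000 + 42.0000) / 3 = 41.97

41.97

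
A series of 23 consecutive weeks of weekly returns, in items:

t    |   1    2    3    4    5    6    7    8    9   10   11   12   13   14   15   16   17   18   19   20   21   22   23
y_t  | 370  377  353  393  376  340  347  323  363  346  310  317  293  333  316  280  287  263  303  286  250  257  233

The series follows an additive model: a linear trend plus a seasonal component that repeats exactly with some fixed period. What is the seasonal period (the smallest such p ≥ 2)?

5

First differences y_{t+1} − y_t: 7, -24, 40, -17, -36, 7, -24, 40, -17, -36, 7, -24, …
The difference pattern repeats every 5 terms and not for any smaller step, so p = 5.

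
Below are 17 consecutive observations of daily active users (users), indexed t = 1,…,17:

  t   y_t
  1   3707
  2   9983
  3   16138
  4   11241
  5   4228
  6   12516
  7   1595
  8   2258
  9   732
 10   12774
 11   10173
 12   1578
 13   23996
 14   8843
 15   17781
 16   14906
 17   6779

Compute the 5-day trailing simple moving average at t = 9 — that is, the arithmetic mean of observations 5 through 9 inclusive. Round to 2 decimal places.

4265.80

Sum of periods 5–9: 4228 + 12516 + 1595 + 2258 + 732 = 21329
Divide by 5: 21329 / 5 = 4265.80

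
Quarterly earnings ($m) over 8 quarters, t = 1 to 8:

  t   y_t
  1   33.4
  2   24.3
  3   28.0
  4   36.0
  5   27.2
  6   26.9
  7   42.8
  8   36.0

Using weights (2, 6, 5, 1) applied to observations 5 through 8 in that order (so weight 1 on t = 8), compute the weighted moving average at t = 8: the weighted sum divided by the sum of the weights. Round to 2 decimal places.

33.27

Weighted sum: 2·27.2 + 6·26.9 + 5·42.8 + 1·36.0 = 54.4 + 161.4 + 214.0 + 36.0 = 465.8
Weight total: 2 + 6 + 5 + 1 = 14
WMA = 465.8 / 14 = 33.27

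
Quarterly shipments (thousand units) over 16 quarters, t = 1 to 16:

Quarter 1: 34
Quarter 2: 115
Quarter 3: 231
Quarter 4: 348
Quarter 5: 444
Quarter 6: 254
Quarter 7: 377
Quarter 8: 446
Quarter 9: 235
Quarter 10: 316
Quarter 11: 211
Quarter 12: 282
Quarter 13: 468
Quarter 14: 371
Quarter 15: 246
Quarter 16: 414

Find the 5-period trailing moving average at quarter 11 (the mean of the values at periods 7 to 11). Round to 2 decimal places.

317.00

Sum of periods 7–11: 377 + 446 + 235 + 316 + 211 = 1585
Divide by 5: 1585 / 5 = 317.00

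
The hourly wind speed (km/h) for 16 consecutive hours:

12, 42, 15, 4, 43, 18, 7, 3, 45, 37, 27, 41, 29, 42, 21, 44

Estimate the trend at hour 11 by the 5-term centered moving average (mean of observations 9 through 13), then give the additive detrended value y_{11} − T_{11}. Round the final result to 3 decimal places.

Trend T_11 = (45 + 37 + 27 + 41 + 29) / 5 = 179/5 = 35.80000
Detrended value: 27 − 35.80000 = -8.800

-8.800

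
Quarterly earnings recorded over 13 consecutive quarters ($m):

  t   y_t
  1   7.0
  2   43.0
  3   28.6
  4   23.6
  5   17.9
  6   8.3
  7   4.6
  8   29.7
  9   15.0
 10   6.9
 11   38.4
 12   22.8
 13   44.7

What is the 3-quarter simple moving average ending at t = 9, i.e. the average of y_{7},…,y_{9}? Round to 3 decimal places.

Sum of periods 7–9: 4.6 + 29.7 + 15.0 = 49.3
Divide by 3: 49.3 / 3 = 16.433

16.433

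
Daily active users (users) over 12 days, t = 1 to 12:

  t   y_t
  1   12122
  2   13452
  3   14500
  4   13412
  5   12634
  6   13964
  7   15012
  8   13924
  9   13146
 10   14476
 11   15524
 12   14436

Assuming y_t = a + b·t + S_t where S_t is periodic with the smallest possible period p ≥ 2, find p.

First differences y_{t+1} − y_t: 1330, 1048, -1088, -778, 1330, 1048, -1088, -778, 1330, 1048, …
The difference pattern repeats every 4 terms and not for any smaller step, so p = 4.

4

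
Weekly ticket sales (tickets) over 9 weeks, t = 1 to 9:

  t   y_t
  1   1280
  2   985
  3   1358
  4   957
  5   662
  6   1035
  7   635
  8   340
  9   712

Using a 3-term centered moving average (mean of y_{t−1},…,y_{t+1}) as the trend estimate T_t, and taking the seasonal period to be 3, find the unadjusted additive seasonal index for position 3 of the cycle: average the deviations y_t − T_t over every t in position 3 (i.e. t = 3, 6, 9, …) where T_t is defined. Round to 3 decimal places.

257.833

Season position 3 occurs at t = 3, 6 (where T_t is defined).
t=3: T_3 = 1100.00000; y_3 − T_3 = 1358 − 1100.00000 = 258.00000
t=6: T_6 = 777.33333; y_6 − T_6 = 1035 − 777.33333 = 257.66667
Mean deviation: (258.00000 + 257.66667) / 2 = 257.833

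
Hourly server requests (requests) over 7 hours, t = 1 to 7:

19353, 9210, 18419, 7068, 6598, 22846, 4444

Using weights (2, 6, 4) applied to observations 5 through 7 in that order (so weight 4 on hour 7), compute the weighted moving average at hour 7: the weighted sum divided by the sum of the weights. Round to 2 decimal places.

Weighted sum: 2·6598 + 6·22846 + 4·4444 = 13196 + 137076 + 17776 = 168048
Weight total: 2 + 6 + 4 = 12
WMA = 168048 / 12 = 14004.00

14004.00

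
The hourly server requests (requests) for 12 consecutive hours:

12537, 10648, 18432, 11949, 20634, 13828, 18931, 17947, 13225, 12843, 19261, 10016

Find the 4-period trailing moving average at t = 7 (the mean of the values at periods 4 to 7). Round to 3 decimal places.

16335.500

Sum of periods 4–7: 11949 + 20634 + 13828 + 18931 = 65342
Divide by 4: 65342 / 4 = 16335.500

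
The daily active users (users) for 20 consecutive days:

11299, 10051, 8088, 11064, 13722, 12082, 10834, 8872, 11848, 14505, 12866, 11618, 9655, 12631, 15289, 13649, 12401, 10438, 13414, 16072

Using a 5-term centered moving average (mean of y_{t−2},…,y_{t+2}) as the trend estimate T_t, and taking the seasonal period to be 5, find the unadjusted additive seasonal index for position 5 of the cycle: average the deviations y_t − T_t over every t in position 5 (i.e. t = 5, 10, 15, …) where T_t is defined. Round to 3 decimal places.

Season position 5 occurs at t = 5, 10, 15 (where T_t is defined).
t=5: T_5 = 11158.00000; y_5 − T_5 = 13722 − 11158.00000 = 2564.00000
t=10: T_10 = 11941.80000; y_10 − T_10 = 14505 − 11941.80000 = 2563.20000
t=15: T_15 = 12725.00000; y_15 − T_15 = 15289 − 12725.00000 = 2564.00000
Mean deviation: (2564.00000 + 2563.20000 + 2564.00000) / 3 = 2563.733

2563.733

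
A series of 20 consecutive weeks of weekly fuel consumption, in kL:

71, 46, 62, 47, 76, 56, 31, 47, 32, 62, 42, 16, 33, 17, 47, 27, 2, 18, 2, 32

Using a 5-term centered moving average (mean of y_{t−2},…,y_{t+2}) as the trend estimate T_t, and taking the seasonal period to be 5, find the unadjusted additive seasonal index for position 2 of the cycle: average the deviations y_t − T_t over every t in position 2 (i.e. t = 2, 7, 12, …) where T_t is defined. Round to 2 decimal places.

-17.53

Season position 2 occurs at t = 7, 12, 17 (where T_t is defined).
t=7: T_7 = 48.4000; y_7 − T_7 = 31 − 48.4000 = -17.4000
t=12: T_12 = 34.0000; y_12 − T_12 = 16 − 34.0000 = -18.0000
t=17: T_17 = 19.2000; y_17 − T_17 = 2 − 19.2000 = -17.2000
Mean deviation: (-17.4000 + -18.0000 + -17.2000) / 3 = -17.53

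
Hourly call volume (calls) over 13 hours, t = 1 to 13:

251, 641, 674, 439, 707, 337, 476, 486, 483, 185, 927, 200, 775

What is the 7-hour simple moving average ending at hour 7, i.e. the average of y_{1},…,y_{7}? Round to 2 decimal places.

503.57

Sum of periods 1–7: 251 + 641 + 674 + 439 + 707 + 337 + 476 = 3525
Divide by 7: 3525 / 7 = 503.57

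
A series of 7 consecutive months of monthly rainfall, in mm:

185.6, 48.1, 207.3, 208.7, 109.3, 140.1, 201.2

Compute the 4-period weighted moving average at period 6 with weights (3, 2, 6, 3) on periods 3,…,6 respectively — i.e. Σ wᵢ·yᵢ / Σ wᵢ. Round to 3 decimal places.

151.100

Weighted sum: 3·207.3 + 2·208.7 + 6·109.3 + 3·140.1 = 621.9 + 417.4 + 655.8 + 420.3 = 2115.4
Weight total: 3 + 2 + 6 + 3 = 14
WMA = 2115.4 / 14 = 151.100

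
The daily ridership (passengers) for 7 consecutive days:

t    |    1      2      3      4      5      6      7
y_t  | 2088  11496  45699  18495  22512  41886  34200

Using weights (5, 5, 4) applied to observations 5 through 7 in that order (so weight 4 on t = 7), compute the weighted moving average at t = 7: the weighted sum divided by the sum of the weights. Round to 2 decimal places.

Weighted sum: 5·22512 + 5·41886 + 4·34200 = 112560 + 209430 + 136800 = 458790
Weight total: 5 + 5 + 4 = 14
WMA = 458790 / 14 = 32770.71

32770.71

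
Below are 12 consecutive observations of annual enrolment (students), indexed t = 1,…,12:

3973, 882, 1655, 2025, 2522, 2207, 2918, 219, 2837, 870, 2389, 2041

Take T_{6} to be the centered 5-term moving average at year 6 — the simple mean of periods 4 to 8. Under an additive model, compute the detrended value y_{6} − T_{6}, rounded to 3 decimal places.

228.800

Trend T_6 = (2025 + 2522 + 2207 + 2918 + 219) / 5 = 9891/5 = 1978.20000
Detrended value: 2207 − 1978.20000 = 228.800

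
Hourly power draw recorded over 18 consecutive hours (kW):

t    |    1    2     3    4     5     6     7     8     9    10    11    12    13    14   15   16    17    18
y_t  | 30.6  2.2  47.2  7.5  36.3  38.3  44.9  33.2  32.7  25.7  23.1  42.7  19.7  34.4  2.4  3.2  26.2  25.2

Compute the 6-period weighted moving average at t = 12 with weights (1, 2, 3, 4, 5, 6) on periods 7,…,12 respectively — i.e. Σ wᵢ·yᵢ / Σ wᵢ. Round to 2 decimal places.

32.57

Weighted sum: 1·44.9 + 2·33.2 + 3·32.7 + 4·25.7 + 5·23.1 + 6·42.7 = 44.9 + 66.4 + 98.1 + 102.8 + 115.5 + 256.2 = 683.9
Weight total: 1 + 2 + 3 + 4 + 5 + 6 = 21
WMA = 683.9 / 21 = 32.57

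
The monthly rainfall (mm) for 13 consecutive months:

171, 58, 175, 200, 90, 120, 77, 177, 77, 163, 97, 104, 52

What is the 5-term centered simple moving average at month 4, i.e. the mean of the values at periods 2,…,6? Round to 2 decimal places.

Sum of periods 2–6: 58 + 175 + 200 + 90 + 120 = 643
Divide by 5: 643 / 5 = 128.60

128.60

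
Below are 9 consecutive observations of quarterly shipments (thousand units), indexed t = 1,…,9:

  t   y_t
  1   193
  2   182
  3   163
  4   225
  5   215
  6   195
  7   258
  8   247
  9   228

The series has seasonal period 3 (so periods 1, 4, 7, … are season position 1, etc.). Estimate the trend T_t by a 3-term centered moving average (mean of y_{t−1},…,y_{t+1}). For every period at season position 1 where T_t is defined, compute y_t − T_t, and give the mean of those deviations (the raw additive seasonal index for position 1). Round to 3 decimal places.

24.333

Season position 1 occurs at t = 4, 7 (where T_t is defined).
t=4: T_4 = 201.00000; y_4 − T_4 = 225 − 201.00000 = 24.00000
t=7: T_7 = 233.33333; y_7 − T_7 = 258 − 233.33333 = 24.66667
Mean deviation: (24.00000 + 24.66667) / 2 = 24.333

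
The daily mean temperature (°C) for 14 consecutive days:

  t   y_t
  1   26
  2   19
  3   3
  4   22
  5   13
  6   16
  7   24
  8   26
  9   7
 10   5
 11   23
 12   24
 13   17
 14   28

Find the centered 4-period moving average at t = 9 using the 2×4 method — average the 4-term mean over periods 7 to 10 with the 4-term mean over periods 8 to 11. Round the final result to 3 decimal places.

Sum over 7–10: 24 + 26 + 7 + 5 = 62
Sum over 8–11: 26 + 7 + 5 + 23 = 61
CMA at t=9 = (62 + 61) / (2·4) = 123 / 8 = 15.375

15.375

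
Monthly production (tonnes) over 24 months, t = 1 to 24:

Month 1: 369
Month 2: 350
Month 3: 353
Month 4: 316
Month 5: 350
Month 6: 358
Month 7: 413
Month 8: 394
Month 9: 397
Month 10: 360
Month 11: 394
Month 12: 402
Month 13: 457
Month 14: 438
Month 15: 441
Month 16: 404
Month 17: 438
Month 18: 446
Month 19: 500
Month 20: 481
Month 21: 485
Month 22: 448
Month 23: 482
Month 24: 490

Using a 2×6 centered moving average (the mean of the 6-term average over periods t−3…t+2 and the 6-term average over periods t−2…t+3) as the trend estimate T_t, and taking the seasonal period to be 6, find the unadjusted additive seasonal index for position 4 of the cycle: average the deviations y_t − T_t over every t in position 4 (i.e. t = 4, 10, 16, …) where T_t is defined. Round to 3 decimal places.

Season position 4 occurs at t = 4, 10, 16 (where T_t is defined).
t=4: T_4 = 353.00000; y_4 − T_4 = 316 − 353.00000 = -37.00000
t=10: T_10 = 397.00000; y_10 − T_10 = 360 − 397.00000 = -37.00000
t=16: T_16 = 440.91667; y_16 − T_16 = 404 − 440.91667 = -36.91667
Mean deviation: (-37.00000 + -37.00000 + -36.91667) / 3 = -36.972

-36.972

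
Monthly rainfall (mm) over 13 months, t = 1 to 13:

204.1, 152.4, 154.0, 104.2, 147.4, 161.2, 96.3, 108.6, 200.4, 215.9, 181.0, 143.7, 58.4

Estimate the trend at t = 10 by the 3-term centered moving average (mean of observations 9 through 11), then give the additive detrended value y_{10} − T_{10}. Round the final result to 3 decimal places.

Trend T_10 = (200.4 + 215.9 + 181.0) / 3 = 597.3/3 = 199.10000
Detrended value: 215.9 − 199.10000 = 16.800

16.800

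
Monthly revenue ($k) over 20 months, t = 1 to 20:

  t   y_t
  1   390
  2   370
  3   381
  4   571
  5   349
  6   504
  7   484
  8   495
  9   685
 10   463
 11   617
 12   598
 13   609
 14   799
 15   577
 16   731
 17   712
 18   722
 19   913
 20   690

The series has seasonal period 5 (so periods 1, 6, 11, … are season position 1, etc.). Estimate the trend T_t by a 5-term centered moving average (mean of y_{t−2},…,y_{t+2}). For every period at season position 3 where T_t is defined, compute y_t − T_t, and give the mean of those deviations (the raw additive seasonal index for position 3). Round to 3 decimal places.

-31.250

Season position 3 occurs at t = 3, 8, 13, 18 (where T_t is defined).
t=3: T_3 = 412.20000; y_3 − T_3 = 381 − 412.20000 = -31.20000
t=8: T_8 = 526.20000; y_8 − T_8 = 495 − 526.20000 = -31.20000
t=13: T_13 = 640.00000; y_13 − T_13 = 609 − 640.00000 = -31.00000
t=18: T_18 = 753.60000; y_18 − T_18 = 722 − 753.60000 = -31.60000
Mean deviation: (-31.20000 + -31.20000 + -31.00000 + -31.60000) / 4 = -31.250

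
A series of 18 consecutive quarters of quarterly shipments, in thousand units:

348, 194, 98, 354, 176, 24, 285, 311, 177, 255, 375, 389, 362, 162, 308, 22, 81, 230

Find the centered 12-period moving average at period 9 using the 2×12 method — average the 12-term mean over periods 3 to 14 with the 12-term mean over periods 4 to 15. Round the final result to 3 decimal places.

256.083

Sum over 3–14: 98 + 354 + 176 + 24 + 285 + 311 + 177 + 255 + 375 + 389 + 362 + 162 = 2968
Sum over 4–15: 354 + 176 + 24 + 285 + 311 + 177 + 255 + 375 + 389 + 362 + 162 + 308 = 3178
CMA at t=9 = (2968 + 3178) / (2·12) = 6146 / 24 = 256.083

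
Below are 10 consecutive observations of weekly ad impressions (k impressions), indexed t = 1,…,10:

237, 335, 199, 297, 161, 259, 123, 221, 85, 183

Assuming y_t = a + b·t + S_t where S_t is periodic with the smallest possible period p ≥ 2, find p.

First differences y_{t+1} − y_t: 98, -136, 98, -136, 98, -136, …
The difference pattern repeats every 2 terms and not for any smaller step, so p = 2.

2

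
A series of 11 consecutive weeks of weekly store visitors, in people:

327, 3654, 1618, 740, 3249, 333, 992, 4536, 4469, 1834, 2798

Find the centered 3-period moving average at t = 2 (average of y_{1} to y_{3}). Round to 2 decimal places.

Sum of periods 1–3: 327 + 3654 + 1618 = 5599
Divide by 3: 5599 / 3 = 1866.33

1866.33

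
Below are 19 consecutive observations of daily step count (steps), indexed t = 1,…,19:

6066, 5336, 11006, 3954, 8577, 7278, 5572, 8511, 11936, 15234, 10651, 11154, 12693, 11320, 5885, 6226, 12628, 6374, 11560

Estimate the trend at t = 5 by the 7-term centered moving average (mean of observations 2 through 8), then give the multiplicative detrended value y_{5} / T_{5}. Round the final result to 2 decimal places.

Trend T_5 = (5336 + 11006 + 3954 + 8577 + 7278 + 5572 + 8511) / 7 = 50234/7 = 7176.2857
Ratio to trend: 8577 / 7176.2857 = 1.20

1.20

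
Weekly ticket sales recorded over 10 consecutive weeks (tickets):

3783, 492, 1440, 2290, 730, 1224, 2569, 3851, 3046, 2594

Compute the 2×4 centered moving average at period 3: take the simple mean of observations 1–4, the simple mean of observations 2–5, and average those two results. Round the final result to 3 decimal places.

1619.625

Sum over 1–4: 3783 + 492 + 1440 + 2290 = 8005
Sum over 2–5: 492 + 1440 + 2290 + 730 = 4952
CMA at t=3 = (8005 + 4952) / (2·4) = 12957 / 8 = 1619.625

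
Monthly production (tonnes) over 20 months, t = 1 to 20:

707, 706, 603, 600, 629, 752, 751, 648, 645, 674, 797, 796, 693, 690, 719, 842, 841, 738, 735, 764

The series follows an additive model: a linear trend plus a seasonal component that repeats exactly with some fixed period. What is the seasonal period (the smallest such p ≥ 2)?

First differences y_{t+1} − y_t: -1, -103, -3, 29, 123, -1, -103, -3, 29, 123, -1, -103, …
The difference pattern repeats every 5 terms and not for any smaller step, so p = 5.

5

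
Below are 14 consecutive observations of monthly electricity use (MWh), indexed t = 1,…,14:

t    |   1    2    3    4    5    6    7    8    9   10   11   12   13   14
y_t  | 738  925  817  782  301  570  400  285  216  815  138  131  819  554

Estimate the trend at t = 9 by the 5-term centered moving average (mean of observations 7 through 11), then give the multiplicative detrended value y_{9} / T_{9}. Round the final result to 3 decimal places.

Trend T_9 = (400 + 285 + 216 + 815 + 138) / 5 = 1854/5 = 370.80000
Ratio to trend: 216 / 370.80000 = 0.583

0.583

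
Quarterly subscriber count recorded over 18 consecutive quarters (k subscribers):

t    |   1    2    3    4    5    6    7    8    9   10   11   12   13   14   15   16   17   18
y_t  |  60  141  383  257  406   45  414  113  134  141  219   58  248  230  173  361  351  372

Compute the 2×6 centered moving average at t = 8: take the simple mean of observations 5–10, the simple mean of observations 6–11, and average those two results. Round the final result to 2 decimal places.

193.25

Sum over 5–10: 406 + 45 + 414 + 113 + 134 + 141 = 1253
Sum over 6–11: 45 + 414 + 113 + 134 + 141 + 219 = 1066
CMA at t=8 = (1253 + 1066) / (2·6) = 2319 / 12 = 193.25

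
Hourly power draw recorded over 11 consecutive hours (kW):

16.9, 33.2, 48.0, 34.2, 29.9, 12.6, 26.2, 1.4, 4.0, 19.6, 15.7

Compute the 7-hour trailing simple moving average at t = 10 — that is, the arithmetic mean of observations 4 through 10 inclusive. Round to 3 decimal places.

Sum of periods 4–10: 34.2 + 29.9 + 12.6 + 26.2 + 1.4 + 4.0 + 19.6 = 127.9
Divide by 7: 127.9 / 7 = 18.271

18.271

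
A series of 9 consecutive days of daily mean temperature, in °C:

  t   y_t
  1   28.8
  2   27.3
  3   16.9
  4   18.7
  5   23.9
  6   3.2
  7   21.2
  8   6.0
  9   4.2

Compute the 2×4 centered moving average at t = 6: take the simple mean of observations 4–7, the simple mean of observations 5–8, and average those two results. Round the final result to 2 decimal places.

Sum over 4–7: 18.7 + 23.9 + 3.2 + 21.2 = 67.0
Sum over 5–8: 23.9 + 3.2 + 21.2 + 6.0 = 54.3
CMA at t=6 = (67.0 + 54.3) / (2·4) = 121.3 / 8 = 15.16

15.16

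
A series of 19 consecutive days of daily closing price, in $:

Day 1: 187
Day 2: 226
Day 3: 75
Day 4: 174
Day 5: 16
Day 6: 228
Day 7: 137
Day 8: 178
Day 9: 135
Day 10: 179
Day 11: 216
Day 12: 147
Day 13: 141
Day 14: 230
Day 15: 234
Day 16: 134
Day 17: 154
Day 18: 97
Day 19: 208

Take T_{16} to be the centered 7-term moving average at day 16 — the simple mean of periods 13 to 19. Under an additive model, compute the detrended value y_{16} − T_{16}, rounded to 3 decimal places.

-37.143

Trend T_16 = (141 + 230 + 234 + 134 + 154 + 97 + 208) / 7 = 1198/7 = 171.14286
Detrended value: 134 − 171.14286 = -37.143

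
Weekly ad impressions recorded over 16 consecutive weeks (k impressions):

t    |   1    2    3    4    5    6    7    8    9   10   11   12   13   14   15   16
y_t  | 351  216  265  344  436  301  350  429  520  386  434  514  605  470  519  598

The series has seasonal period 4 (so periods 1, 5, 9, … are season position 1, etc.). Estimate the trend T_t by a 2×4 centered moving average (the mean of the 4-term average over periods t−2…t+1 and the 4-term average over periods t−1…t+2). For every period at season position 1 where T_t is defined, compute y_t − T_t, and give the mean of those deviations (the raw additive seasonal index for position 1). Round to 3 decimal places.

88.583

Season position 1 occurs at t = 5, 9, 13 (where T_t is defined).
t=5: T_5 = 347.12500; y_5 − T_5 = 436 − 347.12500 = 88.87500
t=9: T_9 = 431.75000; y_9 − T_9 = 520 − 431.75000 = 88.25000
t=13: T_13 = 516.37500; y_13 − T_13 = 605 − 516.37500 = 88.62500
Mean deviation: (88.87500 + 88.25000 + 88.62500) / 3 = 88.583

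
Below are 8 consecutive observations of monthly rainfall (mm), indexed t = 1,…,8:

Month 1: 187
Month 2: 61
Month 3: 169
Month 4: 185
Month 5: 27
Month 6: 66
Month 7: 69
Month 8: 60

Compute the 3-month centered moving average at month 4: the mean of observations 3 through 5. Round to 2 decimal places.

127.00

Sum of periods 3–5: 169 + 185 + 27 = 381
Divide by 3: 381 / 3 = 127.00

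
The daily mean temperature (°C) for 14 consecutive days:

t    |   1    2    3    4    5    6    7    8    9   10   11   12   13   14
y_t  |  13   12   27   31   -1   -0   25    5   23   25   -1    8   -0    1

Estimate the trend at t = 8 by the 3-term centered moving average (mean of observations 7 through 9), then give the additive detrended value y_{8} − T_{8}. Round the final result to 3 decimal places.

Trend T_8 = (25 + 5 + 23) / 3 = 53/3 = 17.66667
Detrended value: 5 − 17.66667 = -12.667

-12.667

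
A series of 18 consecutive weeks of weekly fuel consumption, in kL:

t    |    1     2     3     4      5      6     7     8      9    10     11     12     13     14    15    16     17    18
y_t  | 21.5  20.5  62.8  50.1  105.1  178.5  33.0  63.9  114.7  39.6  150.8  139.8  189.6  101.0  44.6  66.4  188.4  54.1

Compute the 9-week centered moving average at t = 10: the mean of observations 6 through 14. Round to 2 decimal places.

112.32

Sum of periods 6–14: 178.5 + 33.0 + 63.9 + 114.7 + 39.6 + 150.8 + 139.8 + 189.6 + 101.0 = 1010.9
Divide by 9: 1010.9 / 9 = 112.32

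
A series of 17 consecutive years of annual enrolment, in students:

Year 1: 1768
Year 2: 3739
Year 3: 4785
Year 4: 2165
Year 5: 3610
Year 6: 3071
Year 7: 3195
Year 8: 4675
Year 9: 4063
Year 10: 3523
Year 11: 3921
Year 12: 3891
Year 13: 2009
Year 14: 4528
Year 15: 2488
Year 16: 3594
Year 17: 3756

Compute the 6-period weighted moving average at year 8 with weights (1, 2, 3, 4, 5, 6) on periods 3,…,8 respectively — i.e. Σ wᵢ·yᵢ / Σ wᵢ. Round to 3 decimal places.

3631.143

Weighted sum: 1·4785 + 2·2165 + 3·3610 + 4·3071 + 5·3195 + 6·4675 = 4785 + 4330 + 10830 + 12284 + 15975 + 28050 = 76254
Weight total: 1 + 2 + 3 + 4 + 5 + 6 = 21
WMA = 76254 / 21 = 3631.143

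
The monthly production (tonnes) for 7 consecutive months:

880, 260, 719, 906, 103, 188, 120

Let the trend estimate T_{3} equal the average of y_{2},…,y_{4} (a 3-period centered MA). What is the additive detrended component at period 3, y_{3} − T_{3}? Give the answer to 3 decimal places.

90.667

Trend T_3 = (260 + 719 + 906) / 3 = 1885/3 = 628.33333
Detrended value: 719 − 628.33333 = 90.667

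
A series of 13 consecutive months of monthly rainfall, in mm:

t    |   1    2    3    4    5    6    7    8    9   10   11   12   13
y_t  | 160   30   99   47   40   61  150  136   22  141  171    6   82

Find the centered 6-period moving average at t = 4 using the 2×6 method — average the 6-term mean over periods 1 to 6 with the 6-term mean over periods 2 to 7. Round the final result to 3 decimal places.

Sum over 1–6: 160 + 30 + 99 + 47 + 40 + 61 = 437
Sum over 2–7: 30 + 99 + 47 + 40 + 61 + 150 = 427
CMA at t=4 = (437 + 427) / (2·6) = 864 / 12 = 72.000

72.000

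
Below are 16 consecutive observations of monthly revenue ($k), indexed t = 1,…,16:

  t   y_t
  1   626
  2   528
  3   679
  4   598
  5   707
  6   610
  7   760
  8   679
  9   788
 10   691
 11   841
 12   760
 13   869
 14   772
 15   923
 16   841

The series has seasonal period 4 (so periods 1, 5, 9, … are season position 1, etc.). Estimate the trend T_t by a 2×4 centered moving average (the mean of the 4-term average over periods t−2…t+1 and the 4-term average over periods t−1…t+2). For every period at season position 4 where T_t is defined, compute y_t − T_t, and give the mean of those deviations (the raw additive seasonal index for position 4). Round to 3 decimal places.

Season position 4 occurs at t = 4, 8, 12 (where T_t is defined).
t=4: T_4 = 638.25000; y_4 − T_4 = 598 − 638.25000 = -40.25000
t=8: T_8 = 719.37500; y_8 − T_8 = 679 − 719.37500 = -40.37500
t=12: T_12 = 800.37500; y_12 − T_12 = 760 − 800.37500 = -40.37500
Mean deviation: (-40.25000 + -40.37500 + -40.37500) / 3 = -40.333

-40.333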